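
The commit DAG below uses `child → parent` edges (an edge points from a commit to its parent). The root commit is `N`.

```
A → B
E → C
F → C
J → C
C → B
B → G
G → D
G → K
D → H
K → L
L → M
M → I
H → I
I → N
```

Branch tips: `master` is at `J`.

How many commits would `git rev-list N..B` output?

Reachable from B: {B, D, G, H, I, K, L, M, N}.
Reachable from N: {N}.
In B's history but not N's: {B, D, G, H, I, K, L, M} — 8 commits.

8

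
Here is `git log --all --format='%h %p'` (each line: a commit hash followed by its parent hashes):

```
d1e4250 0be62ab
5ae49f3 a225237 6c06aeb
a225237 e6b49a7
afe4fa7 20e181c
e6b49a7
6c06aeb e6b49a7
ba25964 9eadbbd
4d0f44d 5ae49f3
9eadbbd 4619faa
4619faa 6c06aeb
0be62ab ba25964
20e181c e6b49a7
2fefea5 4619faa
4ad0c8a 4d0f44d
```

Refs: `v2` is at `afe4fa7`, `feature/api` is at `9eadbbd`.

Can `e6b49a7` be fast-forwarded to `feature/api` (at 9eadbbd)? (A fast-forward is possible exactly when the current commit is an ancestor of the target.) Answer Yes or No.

A fast-forward from e6b49a7 to 9eadbbd is possible iff e6b49a7 is an ancestor of 9eadbbd.
Ancestors of 9eadbbd: {4619faa, 6c06aeb, 9eadbbd, e6b49a7}.
e6b49a7 is among them, so fast-forward is possible.

Yes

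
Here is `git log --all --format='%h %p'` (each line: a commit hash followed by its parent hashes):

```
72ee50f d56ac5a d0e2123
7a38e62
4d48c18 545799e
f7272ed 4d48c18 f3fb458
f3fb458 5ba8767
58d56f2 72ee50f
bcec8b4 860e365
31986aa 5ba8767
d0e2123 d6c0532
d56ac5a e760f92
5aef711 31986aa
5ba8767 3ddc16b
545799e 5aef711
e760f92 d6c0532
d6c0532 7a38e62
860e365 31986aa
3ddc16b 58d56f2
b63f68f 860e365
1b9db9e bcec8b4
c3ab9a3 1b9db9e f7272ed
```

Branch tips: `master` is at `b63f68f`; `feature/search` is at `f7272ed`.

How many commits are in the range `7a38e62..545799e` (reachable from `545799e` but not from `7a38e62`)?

Reachable from 545799e: {31986aa, 3ddc16b, 545799e, 58d56f2, 5aef711, 5ba8767, 72ee50f, 7a38e62, d0e2123, d56ac5a, d6c0532, e760f92}.
Reachable from 7a38e62: {7a38e62}.
In 545799e's history but not 7a38e62's: {31986aa, 3ddc16b, 545799e, 58d56f2, 5aef711, 5ba8767, 72ee50f, d0e2123, d56ac5a, d6c0532, e760f92} — 11 commits.

11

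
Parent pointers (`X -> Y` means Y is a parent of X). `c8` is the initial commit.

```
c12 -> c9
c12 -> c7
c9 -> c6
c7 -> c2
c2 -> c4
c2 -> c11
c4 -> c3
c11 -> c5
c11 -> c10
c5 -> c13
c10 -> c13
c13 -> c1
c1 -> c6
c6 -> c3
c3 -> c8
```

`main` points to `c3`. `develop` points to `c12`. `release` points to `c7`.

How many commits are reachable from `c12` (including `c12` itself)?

Walking parent pointers from c12: reachable set = {c1, c10, c11, c12, c13, c2, c3, c4, c5, c6, c7, c8, c9}.
That is 13 commits.

13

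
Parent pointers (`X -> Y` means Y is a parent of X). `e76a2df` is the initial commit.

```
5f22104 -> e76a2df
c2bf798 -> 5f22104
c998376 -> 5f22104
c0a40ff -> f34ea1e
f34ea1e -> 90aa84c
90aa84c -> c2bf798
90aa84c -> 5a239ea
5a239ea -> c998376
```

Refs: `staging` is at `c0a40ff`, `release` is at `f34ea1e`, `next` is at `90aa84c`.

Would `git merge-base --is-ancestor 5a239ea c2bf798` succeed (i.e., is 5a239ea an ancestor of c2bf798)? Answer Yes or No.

Ancestors of c2bf798: {5f22104, c2bf798, e76a2df}.
5a239ea is not in that set, so it is not an ancestor of c2bf798.

No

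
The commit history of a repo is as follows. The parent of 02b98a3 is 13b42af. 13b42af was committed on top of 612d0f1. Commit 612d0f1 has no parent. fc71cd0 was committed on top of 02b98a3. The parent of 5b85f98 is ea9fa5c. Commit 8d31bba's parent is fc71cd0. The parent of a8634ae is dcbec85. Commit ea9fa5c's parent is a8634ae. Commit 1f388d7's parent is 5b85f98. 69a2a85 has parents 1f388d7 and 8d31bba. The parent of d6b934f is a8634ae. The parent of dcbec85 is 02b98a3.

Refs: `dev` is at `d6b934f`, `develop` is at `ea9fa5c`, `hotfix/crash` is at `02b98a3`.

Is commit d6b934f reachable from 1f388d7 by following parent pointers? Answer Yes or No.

No

Ancestors of 1f388d7: {02b98a3, 13b42af, 1f388d7, 5b85f98, 612d0f1, a8634ae, dcbec85, ea9fa5c}.
d6b934f is not in that set, so it is not an ancestor of 1f388d7.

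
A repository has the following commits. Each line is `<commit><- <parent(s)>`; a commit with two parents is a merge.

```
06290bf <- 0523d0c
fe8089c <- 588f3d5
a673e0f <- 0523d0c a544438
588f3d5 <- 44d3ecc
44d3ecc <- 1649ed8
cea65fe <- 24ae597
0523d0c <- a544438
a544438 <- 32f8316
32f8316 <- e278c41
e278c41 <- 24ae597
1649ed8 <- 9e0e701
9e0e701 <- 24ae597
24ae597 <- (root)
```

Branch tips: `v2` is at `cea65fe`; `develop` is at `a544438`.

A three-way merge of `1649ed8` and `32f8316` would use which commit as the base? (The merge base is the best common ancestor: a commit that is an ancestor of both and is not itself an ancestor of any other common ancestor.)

Ancestors of 1649ed8: {1649ed8, 24ae597, 9e0e701}.
Ancestors of 32f8316: {24ae597, 32f8316, e278c41}.
Common ancestors: {24ae597}.
The only common ancestor is 24ae597, so it is the merge base.

24ae597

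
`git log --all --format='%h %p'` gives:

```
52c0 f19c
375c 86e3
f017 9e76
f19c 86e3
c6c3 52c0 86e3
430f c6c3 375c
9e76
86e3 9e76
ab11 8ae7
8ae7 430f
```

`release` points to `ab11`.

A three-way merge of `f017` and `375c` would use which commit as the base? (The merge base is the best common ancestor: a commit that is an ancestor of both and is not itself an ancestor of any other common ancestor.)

9e76

Ancestors of f017: {9e76, f017}.
Ancestors of 375c: {375c, 86e3, 9e76}.
Common ancestors: {9e76}.
The only common ancestor is 9e76, so it is the merge base.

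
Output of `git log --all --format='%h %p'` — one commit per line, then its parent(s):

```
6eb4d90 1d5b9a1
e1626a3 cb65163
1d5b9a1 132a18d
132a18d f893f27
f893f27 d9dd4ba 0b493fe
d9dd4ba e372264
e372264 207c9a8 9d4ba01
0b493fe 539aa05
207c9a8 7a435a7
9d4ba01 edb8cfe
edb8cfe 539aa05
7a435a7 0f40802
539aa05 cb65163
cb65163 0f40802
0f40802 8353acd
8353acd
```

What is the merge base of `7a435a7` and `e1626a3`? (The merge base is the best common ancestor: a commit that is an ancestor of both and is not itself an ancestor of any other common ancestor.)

Ancestors of 7a435a7: {0f40802, 7a435a7, 8353acd}.
Ancestors of e1626a3: {0f40802, 8353acd, cb65163, e1626a3}.
Common ancestors: {0f40802, 8353acd}.
Among these, 0f40802 is not an ancestor of any other common ancestor — it is the merge base.

0f40802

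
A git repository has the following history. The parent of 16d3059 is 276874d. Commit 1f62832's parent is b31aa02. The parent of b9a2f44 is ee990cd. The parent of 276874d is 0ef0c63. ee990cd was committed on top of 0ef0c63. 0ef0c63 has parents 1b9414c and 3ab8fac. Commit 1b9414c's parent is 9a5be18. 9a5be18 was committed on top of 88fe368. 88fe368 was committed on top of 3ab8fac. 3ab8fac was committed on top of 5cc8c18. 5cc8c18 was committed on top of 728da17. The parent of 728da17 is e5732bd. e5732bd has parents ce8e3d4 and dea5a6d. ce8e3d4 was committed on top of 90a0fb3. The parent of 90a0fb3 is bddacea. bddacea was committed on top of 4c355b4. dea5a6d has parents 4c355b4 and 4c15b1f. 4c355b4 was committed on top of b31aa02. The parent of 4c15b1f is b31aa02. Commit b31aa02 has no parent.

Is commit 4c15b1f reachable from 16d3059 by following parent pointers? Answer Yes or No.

Yes

Ancestors of 16d3059 (commits reachable by following parents): {0ef0c63, 16d3059, 1b9414c, 276874d, 3ab8fac, 4c15b1f, 4c355b4, 5cc8c18, 728da17, 88fe368, 90a0fb3, 9a5be18, b31aa02, bddacea, ce8e3d4, dea5a6d, e5732bd}.
4c15b1f is in that set, so it is an ancestor of 16d3059.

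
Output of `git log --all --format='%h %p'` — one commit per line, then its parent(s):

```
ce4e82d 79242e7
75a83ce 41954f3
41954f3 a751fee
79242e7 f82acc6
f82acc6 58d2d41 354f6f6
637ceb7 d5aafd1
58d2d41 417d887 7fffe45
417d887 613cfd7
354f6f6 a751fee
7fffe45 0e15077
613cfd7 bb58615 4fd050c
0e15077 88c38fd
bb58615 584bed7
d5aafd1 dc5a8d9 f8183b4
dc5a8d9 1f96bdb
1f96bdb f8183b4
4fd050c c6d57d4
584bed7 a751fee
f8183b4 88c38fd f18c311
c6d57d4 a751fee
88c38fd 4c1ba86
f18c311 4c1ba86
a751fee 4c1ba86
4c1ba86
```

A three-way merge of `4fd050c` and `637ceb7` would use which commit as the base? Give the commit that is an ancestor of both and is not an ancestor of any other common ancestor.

Ancestors of 4fd050c: {4c1ba86, 4fd050c, a751fee, c6d57d4}.
Ancestors of 637ceb7: {1f96bdb, 4c1ba86, 637ceb7, 88c38fd, d5aafd1, dc5a8d9, f18c311, f8183b4}.
Common ancestors: {4c1ba86}.
The only common ancestor is 4c1ba86, so it is the merge base.

4c1ba86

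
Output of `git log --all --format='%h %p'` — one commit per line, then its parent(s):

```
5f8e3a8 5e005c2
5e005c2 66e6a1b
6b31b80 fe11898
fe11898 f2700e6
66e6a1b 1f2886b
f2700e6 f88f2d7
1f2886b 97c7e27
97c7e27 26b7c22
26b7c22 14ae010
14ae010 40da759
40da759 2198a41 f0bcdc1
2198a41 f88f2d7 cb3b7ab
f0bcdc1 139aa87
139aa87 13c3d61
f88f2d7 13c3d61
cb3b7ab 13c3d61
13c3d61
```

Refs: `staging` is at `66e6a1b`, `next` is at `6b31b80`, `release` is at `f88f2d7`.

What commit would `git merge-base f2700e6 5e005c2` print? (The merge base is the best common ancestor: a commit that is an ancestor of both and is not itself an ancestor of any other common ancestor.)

f88f2d7

Ancestors of f2700e6: {13c3d61, f2700e6, f88f2d7}.
Ancestors of 5e005c2: {139aa87, 13c3d61, 14ae010, 1f2886b, 2198a41, 26b7c22, 40da759, 5e005c2, 66e6a1b, 97c7e27, cb3b7ab, f0bcdc1, f88f2d7}.
Common ancestors: {13c3d61, f88f2d7}.
Among these, f88f2d7 is not an ancestor of any other common ancestor — it is the merge base.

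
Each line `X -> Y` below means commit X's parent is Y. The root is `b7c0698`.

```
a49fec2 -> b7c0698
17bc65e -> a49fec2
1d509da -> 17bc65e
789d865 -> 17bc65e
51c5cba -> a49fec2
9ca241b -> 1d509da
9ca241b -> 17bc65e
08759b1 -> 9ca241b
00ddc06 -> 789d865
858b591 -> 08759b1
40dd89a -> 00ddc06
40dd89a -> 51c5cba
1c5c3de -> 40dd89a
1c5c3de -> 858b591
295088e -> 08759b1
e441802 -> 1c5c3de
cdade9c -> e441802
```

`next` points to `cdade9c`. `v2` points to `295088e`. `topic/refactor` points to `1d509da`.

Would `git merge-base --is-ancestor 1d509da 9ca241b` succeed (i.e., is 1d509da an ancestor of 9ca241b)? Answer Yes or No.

Yes

Ancestors of 9ca241b (commits reachable by following parents): {17bc65e, 1d509da, 9ca241b, a49fec2, b7c0698}.
1d509da is in that set, so it is an ancestor of 9ca241b.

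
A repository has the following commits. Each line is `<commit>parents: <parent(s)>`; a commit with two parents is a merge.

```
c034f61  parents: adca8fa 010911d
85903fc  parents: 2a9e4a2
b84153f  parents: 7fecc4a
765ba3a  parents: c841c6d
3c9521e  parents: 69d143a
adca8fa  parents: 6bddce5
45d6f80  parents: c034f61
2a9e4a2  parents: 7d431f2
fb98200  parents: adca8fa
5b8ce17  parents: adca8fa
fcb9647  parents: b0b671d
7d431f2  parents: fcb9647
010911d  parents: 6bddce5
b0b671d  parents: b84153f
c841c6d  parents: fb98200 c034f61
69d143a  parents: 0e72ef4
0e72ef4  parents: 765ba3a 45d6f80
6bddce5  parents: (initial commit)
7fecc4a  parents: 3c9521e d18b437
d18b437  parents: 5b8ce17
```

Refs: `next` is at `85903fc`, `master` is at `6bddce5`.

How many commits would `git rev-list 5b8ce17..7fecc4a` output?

11

Reachable from 7fecc4a: {010911d, 0e72ef4, 3c9521e, 45d6f80, 5b8ce17, 69d143a, 6bddce5, 765ba3a, 7fecc4a, adca8fa, c034f61, c841c6d, d18b437, fb98200}.
Reachable from 5b8ce17: {5b8ce17, 6bddce5, adca8fa}.
In 7fecc4a's history but not 5b8ce17's: {010911d, 0e72ef4, 3c9521e, 45d6f80, 69d143a, 765ba3a, 7fecc4a, c034f61, c841c6d, d18b437, fb98200} — 11 commits.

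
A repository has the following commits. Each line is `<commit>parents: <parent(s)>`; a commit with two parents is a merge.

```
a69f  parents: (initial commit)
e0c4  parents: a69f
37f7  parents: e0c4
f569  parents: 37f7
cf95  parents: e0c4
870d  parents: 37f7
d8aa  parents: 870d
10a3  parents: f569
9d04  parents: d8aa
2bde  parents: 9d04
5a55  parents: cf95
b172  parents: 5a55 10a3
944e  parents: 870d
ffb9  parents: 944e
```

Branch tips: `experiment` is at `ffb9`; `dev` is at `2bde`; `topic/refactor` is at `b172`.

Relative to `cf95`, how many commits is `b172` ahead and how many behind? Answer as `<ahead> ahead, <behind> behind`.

Reachable from b172: {10a3, 37f7, 5a55, a69f, b172, cf95, e0c4, f569}.
Reachable from cf95: {a69f, cf95, e0c4}.
Only in b172's history (ahead): {10a3, 37f7, 5a55, b172, f569} — 5.
Only in cf95's history (behind): {} — 0.

5 ahead, 0 behind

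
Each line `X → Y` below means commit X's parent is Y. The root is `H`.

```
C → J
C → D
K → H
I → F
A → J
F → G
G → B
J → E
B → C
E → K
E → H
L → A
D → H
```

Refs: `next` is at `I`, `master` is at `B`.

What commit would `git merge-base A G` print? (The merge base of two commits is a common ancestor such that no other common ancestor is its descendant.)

Ancestors of A: {A, E, H, J, K}.
Ancestors of G: {B, C, D, E, G, H, J, K}.
Common ancestors: {E, H, J, K}.
Among these, J is not an ancestor of any other common ancestor — it is the merge base.

J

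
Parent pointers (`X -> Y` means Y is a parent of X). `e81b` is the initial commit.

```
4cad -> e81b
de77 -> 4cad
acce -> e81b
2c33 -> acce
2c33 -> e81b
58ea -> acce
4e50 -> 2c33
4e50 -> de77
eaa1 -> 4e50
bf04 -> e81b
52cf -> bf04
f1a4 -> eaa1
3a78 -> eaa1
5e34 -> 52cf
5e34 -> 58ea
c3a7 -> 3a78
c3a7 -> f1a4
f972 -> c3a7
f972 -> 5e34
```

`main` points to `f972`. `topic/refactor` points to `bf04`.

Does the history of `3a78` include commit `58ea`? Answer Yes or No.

No

Ancestors of 3a78: {2c33, 3a78, 4cad, 4e50, acce, de77, e81b, eaa1}.
58ea is not in that set, so it is not an ancestor of 3a78.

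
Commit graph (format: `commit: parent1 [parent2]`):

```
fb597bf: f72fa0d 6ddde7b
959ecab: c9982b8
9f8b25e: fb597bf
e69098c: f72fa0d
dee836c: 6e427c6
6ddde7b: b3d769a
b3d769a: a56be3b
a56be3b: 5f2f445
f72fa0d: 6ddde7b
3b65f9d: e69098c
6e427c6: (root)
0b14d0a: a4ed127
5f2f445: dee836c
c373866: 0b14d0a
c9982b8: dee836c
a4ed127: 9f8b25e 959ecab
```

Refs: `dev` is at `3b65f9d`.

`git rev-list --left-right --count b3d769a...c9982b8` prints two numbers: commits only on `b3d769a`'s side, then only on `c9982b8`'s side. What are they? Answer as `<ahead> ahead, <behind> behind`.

3 ahead, 1 behind

Reachable from b3d769a: {5f2f445, 6e427c6, a56be3b, b3d769a, dee836c}.
Reachable from c9982b8: {6e427c6, c9982b8, dee836c}.
Only in b3d769a's history (ahead): {5f2f445, a56be3b, b3d769a} — 3.
Only in c9982b8's history (behind): {c9982b8} — 1.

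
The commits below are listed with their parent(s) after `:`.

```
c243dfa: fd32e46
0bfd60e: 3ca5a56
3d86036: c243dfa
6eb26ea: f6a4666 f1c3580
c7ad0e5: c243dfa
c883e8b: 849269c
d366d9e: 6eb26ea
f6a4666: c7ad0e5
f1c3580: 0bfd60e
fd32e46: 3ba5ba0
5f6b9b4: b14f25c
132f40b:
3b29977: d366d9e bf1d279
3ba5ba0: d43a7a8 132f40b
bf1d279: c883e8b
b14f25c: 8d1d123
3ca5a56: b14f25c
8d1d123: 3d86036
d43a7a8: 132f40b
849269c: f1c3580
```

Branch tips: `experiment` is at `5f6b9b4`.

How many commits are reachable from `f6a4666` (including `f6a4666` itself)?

Walking parent pointers from f6a4666: reachable set = {132f40b, 3ba5ba0, c243dfa, c7ad0e5, d43a7a8, f6a4666, fd32e46}.
That is 7 commits.

7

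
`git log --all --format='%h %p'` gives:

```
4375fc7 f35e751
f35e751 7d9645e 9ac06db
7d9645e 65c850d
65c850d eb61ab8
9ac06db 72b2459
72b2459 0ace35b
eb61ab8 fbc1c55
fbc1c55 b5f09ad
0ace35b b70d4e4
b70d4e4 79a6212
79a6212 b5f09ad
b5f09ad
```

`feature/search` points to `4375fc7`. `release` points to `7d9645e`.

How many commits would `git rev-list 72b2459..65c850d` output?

Reachable from 65c850d: {65c850d, b5f09ad, eb61ab8, fbc1c55}.
Reachable from 72b2459: {0ace35b, 72b2459, 79a6212, b5f09ad, b70d4e4}.
In 65c850d's history but not 72b2459's: {65c850d, eb61ab8, fbc1c55} — 3 commits.

3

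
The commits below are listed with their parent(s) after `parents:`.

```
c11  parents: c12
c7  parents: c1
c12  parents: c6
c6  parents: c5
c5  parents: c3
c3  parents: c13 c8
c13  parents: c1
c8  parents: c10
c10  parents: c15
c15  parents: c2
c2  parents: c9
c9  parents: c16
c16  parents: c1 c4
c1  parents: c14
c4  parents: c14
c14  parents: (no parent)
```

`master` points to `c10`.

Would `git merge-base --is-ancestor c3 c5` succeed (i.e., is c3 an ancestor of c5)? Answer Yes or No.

Yes

Ancestors of c5 (commits reachable by following parents): {c1, c10, c13, c14, c15, c16, c2, c3, c4, c5, c8, c9}.
c3 is in that set, so it is an ancestor of c5.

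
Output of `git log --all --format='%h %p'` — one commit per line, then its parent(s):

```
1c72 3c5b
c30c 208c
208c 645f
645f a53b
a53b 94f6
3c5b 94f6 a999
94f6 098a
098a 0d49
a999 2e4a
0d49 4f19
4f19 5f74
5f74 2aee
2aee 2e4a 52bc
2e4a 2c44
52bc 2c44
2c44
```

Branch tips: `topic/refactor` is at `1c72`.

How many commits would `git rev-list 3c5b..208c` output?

3

Reachable from 208c: {098a, 0d49, 208c, 2aee, 2c44, 2e4a, 4f19, 52bc, 5f74, 645f, 94f6, a53b}.
Reachable from 3c5b: {098a, 0d49, 2aee, 2c44, 2e4a, 3c5b, 4f19, 52bc, 5f74, 94f6, a999}.
In 208c's history but not 3c5b's: {208c, 645f, a53b} — 3 commits.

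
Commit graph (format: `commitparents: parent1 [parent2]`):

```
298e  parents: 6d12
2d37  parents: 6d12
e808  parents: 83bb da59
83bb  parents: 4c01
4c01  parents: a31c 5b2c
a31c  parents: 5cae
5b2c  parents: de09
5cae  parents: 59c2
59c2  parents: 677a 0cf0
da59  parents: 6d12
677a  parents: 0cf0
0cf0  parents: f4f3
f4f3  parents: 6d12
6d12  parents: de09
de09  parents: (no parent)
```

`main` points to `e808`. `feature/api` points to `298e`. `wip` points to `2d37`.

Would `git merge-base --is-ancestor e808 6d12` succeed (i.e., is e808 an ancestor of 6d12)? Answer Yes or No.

No

Ancestors of 6d12: {6d12, de09}.
e808 is not in that set, so it is not an ancestor of 6d12.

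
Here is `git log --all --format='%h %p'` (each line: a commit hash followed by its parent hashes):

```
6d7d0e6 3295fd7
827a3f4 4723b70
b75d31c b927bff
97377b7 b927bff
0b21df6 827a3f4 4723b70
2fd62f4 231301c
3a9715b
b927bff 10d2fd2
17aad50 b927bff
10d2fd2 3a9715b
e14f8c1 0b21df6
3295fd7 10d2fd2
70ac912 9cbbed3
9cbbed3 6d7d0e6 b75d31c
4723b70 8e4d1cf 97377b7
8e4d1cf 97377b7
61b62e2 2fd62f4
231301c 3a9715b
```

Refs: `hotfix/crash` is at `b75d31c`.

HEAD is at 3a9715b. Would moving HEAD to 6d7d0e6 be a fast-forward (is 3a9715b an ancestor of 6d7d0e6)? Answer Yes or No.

Yes

A fast-forward from 3a9715b to 6d7d0e6 is possible iff 3a9715b is an ancestor of 6d7d0e6.
Ancestors of 6d7d0e6: {10d2fd2, 3295fd7, 3a9715b, 6d7d0e6}.
3a9715b is among them, so fast-forward is possible.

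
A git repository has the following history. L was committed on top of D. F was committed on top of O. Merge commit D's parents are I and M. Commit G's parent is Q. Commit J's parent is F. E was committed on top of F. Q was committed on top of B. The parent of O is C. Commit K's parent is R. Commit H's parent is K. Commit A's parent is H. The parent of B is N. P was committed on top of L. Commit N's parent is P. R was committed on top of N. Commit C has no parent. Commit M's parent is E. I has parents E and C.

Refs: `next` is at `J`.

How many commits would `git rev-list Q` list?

12

Walking parent pointers from Q: reachable set = {B, C, D, E, F, I, L, M, N, O, P, Q}.
That is 12 commits.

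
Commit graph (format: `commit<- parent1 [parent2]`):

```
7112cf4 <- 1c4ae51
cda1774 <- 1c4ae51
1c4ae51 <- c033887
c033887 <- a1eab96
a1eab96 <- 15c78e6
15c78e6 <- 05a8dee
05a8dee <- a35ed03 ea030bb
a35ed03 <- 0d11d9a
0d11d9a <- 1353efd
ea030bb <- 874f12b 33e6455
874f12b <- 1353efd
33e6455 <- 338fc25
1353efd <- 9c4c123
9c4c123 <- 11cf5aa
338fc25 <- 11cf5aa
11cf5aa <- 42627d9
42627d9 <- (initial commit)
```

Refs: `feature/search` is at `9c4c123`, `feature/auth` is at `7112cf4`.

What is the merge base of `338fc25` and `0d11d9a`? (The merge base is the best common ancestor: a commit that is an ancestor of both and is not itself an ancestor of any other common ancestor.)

11cf5aa

Ancestors of 338fc25: {11cf5aa, 338fc25, 42627d9}.
Ancestors of 0d11d9a: {0d11d9a, 11cf5aa, 1353efd, 42627d9, 9c4c123}.
Common ancestors: {11cf5aa, 42627d9}.
Among these, 11cf5aa is not an ancestor of any other common ancestor — it is the merge base.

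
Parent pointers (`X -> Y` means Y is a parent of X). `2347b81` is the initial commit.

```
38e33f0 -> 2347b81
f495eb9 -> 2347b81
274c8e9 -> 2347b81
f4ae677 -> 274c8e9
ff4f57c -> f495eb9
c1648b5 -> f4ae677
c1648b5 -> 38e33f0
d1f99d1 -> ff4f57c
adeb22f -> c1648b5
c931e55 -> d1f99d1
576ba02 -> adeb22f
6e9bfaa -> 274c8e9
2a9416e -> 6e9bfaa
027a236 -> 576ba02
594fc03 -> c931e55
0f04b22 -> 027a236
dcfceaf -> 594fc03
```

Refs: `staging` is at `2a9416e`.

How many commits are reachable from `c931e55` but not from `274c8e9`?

Reachable from c931e55: {2347b81, c931e55, d1f99d1, f495eb9, ff4f57c}.
Reachable from 274c8e9: {2347b81, 274c8e9}.
In c931e55's history but not 274c8e9's: {c931e55, d1f99d1, f495eb9, ff4f57c} — 4 commits.

4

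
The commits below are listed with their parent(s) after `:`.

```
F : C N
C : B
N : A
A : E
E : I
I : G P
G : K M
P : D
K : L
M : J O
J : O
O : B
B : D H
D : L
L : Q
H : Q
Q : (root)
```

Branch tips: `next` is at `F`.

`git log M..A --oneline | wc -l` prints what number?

6

Reachable from A: {A, B, D, E, G, H, I, J, K, L, M, O, P, Q}.
Reachable from M: {B, D, H, J, L, M, O, Q}.
In A's history but not M's: {A, E, G, I, K, P} — 6 commits.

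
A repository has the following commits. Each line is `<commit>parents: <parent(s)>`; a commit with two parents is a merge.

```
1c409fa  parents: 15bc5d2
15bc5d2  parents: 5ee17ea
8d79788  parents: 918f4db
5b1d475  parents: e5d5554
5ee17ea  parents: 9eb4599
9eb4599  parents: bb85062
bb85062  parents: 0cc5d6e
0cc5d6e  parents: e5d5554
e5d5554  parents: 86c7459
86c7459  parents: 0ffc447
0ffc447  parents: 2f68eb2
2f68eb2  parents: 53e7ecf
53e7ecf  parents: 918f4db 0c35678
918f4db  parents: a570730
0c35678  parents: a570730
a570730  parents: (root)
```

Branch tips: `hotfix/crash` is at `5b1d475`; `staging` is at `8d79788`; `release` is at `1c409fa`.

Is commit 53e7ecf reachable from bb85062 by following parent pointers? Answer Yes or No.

Ancestors of bb85062 (commits reachable by following parents): {0c35678, 0cc5d6e, 0ffc447, 2f68eb2, 53e7ecf, 86c7459, 918f4db, a570730, bb85062, e5d5554}.
53e7ecf is in that set, so it is an ancestor of bb85062.

Yes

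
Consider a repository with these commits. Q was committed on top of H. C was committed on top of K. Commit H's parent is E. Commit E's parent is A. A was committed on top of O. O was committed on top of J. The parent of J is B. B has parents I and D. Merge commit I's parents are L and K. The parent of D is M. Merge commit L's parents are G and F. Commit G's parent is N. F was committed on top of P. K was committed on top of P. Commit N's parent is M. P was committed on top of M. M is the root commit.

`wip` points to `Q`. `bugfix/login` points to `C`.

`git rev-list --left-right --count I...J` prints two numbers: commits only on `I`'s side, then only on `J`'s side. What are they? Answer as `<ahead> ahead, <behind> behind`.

0 ahead, 3 behind

Reachable from I: {F, G, I, K, L, M, N, P}.
Reachable from J: {B, D, F, G, I, J, K, L, M, N, P}.
Only in I's history (ahead): {} — 0.
Only in J's history (behind): {B, D, J} — 3.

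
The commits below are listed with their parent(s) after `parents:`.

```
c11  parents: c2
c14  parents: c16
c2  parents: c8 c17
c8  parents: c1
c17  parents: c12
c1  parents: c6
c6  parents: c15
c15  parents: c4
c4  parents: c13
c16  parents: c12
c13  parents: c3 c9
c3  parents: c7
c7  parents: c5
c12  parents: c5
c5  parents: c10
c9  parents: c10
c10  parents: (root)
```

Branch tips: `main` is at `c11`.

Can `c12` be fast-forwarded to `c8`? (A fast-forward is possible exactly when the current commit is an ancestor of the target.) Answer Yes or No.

A fast-forward from c12 to c8 is possible iff c12 is an ancestor of c8.
Ancestors of c8: {c1, c10, c13, c15, c3, c4, c5, c6, c7, c8, c9}.
c12 is not among them, so fast-forward is not possible.

No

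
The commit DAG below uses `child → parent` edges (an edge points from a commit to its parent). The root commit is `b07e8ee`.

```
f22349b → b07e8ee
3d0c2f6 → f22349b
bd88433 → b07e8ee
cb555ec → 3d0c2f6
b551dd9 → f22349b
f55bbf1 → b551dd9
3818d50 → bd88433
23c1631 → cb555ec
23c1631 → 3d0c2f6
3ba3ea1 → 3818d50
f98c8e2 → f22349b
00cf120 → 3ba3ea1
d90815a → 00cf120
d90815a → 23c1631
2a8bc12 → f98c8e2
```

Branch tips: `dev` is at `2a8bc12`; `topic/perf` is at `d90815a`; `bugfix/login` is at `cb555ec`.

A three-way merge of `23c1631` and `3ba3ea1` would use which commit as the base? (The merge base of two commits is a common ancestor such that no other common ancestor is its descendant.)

Ancestors of 23c1631: {23c1631, 3d0c2f6, b07e8ee, cb555ec, f22349b}.
Ancestors of 3ba3ea1: {3818d50, 3ba3ea1, b07e8ee, bd88433}.
Common ancestors: {b07e8ee}.
The only common ancestor is b07e8ee, so it is the merge base.

b07e8ee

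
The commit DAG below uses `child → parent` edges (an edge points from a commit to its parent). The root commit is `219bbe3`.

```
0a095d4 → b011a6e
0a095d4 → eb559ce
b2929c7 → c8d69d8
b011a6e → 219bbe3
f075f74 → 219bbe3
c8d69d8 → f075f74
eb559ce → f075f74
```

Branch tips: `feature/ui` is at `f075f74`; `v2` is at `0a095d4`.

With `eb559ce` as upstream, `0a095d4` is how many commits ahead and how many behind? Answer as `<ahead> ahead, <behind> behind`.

2 ahead, 0 behind

Reachable from 0a095d4: {0a095d4, 219bbe3, b011a6e, eb559ce, f075f74}.
Reachable from eb559ce: {219bbe3, eb559ce, f075f74}.
Only in 0a095d4's history (ahead): {0a095d4, b011a6e} — 2.
Only in eb559ce's history (behind): {} — 0.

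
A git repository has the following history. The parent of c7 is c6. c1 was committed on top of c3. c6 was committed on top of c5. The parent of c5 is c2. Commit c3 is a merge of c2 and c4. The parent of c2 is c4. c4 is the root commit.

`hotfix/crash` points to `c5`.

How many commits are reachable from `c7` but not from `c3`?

3

Reachable from c7: {c2, c4, c5, c6, c7}.
Reachable from c3: {c2, c3, c4}.
In c7's history but not c3's: {c5, c6, c7} — 3 commits.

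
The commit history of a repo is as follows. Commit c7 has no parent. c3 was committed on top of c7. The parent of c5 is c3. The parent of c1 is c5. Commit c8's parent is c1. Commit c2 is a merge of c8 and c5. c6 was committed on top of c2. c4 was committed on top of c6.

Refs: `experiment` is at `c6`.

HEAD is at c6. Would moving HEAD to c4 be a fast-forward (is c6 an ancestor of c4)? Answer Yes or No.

Yes

A fast-forward from c6 to c4 is possible iff c6 is an ancestor of c4.
Ancestors of c4: {c1, c2, c3, c4, c5, c6, c7, c8}.
c6 is among them, so fast-forward is possible.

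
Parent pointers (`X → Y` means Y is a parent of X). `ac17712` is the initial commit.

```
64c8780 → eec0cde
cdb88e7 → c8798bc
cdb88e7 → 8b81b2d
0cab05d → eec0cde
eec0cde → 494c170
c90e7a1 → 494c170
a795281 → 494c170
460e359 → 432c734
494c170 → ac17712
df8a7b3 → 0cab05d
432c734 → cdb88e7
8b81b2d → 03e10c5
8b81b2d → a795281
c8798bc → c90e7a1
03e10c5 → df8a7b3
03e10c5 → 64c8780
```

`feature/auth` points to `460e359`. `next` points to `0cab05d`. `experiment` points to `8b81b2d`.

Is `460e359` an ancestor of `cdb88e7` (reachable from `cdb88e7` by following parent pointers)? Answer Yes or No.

Ancestors of cdb88e7: {03e10c5, 0cab05d, 494c170, 64c8780, 8b81b2d, a795281, ac17712, c8798bc, c90e7a1, cdb88e7, df8a7b3, eec0cde}.
460e359 is not in that set, so it is not an ancestor of cdb88e7.

No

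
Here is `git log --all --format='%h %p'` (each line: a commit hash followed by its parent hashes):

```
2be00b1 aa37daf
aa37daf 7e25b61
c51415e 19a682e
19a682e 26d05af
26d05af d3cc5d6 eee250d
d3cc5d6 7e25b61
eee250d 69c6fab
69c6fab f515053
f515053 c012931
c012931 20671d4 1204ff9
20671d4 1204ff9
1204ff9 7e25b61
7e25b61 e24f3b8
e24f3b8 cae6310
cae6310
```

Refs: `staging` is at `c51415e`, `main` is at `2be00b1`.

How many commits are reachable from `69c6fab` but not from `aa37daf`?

5

Reachable from 69c6fab: {1204ff9, 20671d4, 69c6fab, 7e25b61, c012931, cae6310, e24f3b8, f515053}.
Reachable from aa37daf: {7e25b61, aa37daf, cae6310, e24f3b8}.
In 69c6fab's history but not aa37daf's: {1204ff9, 20671d4, 69c6fab, c012931, f515053} — 5 commits.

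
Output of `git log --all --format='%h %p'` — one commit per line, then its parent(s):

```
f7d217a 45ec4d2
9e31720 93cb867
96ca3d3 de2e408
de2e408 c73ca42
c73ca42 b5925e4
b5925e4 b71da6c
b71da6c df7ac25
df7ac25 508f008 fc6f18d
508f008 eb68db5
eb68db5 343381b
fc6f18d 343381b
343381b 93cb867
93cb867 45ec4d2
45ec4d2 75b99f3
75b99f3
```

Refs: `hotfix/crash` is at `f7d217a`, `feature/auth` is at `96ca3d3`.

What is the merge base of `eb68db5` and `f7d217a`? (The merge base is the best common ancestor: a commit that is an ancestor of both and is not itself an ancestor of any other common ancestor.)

45ec4d2

Ancestors of eb68db5: {343381b, 45ec4d2, 75b99f3, 93cb867, eb68db5}.
Ancestors of f7d217a: {45ec4d2, 75b99f3, f7d217a}.
Common ancestors: {45ec4d2, 75b99f3}.
Among these, 45ec4d2 is not an ancestor of any other common ancestor — it is the merge base.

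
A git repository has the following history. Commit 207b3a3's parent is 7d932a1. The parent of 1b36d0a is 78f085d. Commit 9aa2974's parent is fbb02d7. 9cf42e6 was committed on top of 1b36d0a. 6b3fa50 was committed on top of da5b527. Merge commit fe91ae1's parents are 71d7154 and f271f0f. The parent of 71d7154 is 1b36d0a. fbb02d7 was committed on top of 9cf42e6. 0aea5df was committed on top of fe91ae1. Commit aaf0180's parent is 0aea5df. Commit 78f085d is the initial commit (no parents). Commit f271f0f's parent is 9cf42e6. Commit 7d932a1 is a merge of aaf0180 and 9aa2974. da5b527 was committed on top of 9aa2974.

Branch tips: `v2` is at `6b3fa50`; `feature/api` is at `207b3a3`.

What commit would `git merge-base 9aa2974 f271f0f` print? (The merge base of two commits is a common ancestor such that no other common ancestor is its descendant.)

9cf42e6

Ancestors of 9aa2974: {1b36d0a, 78f085d, 9aa2974, 9cf42e6, fbb02d7}.
Ancestors of f271f0f: {1b36d0a, 78f085d, 9cf42e6, f271f0f}.
Common ancestors: {1b36d0a, 78f085d, 9cf42e6}.
Among these, 9cf42e6 is not an ancestor of any other common ancestor — it is the merge base.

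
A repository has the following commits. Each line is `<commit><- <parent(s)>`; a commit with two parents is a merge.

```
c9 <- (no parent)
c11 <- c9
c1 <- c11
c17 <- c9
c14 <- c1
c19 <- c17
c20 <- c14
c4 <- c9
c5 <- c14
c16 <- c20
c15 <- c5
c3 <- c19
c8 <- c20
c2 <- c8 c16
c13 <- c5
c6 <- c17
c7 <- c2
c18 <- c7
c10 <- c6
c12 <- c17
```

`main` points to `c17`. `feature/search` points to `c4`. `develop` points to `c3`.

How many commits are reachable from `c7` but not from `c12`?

Reachable from c7: {c1, c11, c14, c16, c2, c20, c7, c8, c9}.
Reachable from c12: {c12, c17, c9}.
In c7's history but not c12's: {c1, c11, c14, c16, c2, c20, c7, c8} — 8 commits.

8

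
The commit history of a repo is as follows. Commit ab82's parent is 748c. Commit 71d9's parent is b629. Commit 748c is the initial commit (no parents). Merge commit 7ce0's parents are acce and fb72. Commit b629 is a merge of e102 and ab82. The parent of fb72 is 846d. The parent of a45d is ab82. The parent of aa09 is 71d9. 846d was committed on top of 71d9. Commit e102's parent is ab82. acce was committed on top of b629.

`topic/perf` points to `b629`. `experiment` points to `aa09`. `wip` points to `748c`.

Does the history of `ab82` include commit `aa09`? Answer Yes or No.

Ancestors of ab82: {748c, ab82}.
aa09 is not in that set, so it is not an ancestor of ab82.

No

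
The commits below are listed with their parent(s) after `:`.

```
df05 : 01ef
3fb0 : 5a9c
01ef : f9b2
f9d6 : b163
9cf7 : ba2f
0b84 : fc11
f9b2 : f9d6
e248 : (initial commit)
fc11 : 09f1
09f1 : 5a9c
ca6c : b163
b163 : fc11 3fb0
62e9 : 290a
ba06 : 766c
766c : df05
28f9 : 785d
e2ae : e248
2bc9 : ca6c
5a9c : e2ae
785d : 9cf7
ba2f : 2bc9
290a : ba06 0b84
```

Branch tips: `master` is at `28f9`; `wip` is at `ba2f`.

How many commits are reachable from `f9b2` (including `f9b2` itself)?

Walking parent pointers from f9b2: reachable set = {09f1, 3fb0, 5a9c, b163, e248, e2ae, f9b2, f9d6, fc11}.
That is 9 commits.

9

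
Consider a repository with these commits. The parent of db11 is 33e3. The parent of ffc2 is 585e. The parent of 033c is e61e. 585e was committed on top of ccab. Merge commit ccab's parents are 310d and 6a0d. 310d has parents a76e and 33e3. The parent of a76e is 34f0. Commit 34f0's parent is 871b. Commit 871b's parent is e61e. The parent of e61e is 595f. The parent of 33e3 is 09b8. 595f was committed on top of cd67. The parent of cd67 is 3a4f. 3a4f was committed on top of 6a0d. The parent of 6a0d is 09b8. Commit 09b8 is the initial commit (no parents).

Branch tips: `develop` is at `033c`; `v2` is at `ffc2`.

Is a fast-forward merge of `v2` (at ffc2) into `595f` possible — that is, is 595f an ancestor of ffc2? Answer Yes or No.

A fast-forward from 595f to ffc2 is possible iff 595f is an ancestor of ffc2.
Ancestors of ffc2: {09b8, 310d, 33e3, 34f0, 3a4f, 585e, 595f, 6a0d, 871b, a76e, ccab, cd67, e61e, ffc2}.
595f is among them, so fast-forward is possible.

Yes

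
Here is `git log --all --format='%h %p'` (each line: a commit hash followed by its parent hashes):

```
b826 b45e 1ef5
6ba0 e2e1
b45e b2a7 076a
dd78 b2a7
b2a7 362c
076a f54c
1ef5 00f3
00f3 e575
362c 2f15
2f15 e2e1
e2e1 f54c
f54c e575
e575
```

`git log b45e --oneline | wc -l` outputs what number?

8

Walking parent pointers from b45e: reachable set = {076a, 2f15, 362c, b2a7, b45e, e2e1, e575, f54c}.
That is 8 commits.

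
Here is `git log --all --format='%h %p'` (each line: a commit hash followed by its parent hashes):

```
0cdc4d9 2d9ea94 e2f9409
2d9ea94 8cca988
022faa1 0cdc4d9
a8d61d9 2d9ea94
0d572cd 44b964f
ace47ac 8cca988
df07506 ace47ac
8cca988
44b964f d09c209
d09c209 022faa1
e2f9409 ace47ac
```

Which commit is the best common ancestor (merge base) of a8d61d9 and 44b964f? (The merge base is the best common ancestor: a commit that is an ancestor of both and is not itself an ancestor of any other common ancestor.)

Ancestors of a8d61d9: {2d9ea94, 8cca988, a8d61d9}.
Ancestors of 44b964f: {022faa1, 0cdc4d9, 2d9ea94, 44b964f, 8cca988, ace47ac, d09c209, e2f9409}.
Common ancestors: {2d9ea94, 8cca988}.
Among these, 2d9ea94 is not an ancestor of any other common ancestor — it is the merge base.

2d9ea94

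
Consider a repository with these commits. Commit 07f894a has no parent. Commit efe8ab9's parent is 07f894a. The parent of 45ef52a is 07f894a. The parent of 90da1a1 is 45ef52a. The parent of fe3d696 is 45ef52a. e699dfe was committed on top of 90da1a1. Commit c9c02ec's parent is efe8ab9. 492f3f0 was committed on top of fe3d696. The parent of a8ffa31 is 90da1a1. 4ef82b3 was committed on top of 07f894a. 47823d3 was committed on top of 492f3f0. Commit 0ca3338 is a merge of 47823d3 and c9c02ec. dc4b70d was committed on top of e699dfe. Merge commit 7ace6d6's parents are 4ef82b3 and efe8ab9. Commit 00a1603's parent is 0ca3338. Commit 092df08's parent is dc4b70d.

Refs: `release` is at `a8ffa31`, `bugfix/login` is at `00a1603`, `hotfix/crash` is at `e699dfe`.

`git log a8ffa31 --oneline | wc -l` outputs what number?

Walking parent pointers from a8ffa31: reachable set = {07f894a, 45ef52a, 90da1a1, a8ffa31}.
That is 4 commits.

4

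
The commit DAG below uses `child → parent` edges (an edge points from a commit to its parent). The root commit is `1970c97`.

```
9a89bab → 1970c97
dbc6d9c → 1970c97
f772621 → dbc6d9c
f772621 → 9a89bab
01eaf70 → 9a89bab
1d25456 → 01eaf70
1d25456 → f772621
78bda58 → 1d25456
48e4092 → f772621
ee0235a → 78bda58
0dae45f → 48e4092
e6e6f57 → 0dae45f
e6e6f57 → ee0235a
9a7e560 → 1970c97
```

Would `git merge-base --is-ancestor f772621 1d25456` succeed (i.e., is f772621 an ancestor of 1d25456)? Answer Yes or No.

Yes

Ancestors of 1d25456 (commits reachable by following parents): {01eaf70, 1970c97, 1d25456, 9a89bab, dbc6d9c, f772621}.
f772621 is in that set, so it is an ancestor of 1d25456.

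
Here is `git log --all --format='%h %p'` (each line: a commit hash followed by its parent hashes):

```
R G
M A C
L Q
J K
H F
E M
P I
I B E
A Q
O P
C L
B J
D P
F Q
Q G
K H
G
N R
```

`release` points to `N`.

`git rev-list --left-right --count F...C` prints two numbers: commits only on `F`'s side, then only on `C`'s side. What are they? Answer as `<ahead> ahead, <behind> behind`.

Reachable from F: {F, G, Q}.
Reachable from C: {C, G, L, Q}.
Only in F's history (ahead): {F} — 1.
Only in C's history (behind): {C, L} — 2.

1 ahead, 2 behind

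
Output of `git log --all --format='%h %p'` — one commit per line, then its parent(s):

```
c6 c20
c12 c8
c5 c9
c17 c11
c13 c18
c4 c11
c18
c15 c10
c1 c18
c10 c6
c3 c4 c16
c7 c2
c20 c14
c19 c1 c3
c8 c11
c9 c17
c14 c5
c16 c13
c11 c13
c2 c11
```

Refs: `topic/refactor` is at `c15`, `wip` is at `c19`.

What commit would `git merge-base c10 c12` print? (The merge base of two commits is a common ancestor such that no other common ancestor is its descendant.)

Ancestors of c10: {c10, c11, c13, c14, c17, c18, c20, c5, c6, c9}.
Ancestors of c12: {c11, c12, c13, c18, c8}.
Common ancestors: {c11, c13, c18}.
Among these, c11 is not an ancestor of any other common ancestor — it is the merge base.

c11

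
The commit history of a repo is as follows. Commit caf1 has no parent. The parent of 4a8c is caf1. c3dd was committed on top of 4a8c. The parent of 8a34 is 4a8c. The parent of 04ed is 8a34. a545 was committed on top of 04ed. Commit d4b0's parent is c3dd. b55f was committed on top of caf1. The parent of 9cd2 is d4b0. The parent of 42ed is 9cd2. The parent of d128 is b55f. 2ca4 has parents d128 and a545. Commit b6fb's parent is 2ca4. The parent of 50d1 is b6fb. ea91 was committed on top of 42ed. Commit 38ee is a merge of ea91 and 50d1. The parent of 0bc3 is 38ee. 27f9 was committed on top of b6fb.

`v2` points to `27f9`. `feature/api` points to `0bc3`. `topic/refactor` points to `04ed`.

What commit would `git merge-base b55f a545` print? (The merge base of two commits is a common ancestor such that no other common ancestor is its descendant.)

caf1

Ancestors of b55f: {b55f, caf1}.
Ancestors of a545: {04ed, 4a8c, 8a34, a545, caf1}.
Common ancestors: {caf1}.
The only common ancestor is caf1, so it is the merge base.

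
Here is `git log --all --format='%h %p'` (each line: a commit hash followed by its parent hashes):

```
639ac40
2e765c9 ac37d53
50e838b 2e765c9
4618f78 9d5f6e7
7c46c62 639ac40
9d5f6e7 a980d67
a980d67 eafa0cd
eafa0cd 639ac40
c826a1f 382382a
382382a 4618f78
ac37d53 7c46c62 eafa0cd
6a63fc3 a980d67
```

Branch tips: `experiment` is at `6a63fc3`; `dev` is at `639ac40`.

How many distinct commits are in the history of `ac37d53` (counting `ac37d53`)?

Walking parent pointers from ac37d53: reachable set = {639ac40, 7c46c62, ac37d53, eafa0cd}.
That is 4 commits.

4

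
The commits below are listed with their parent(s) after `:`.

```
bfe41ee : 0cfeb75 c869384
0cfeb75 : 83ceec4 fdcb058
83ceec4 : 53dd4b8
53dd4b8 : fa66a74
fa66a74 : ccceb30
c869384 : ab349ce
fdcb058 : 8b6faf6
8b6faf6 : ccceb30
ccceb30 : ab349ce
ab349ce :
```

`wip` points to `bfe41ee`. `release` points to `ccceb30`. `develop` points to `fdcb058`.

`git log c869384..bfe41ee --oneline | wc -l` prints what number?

8

Reachable from bfe41ee: {0cfeb75, 53dd4b8, 83ceec4, 8b6faf6, ab349ce, bfe41ee, c869384, ccceb30, fa66a74, fdcb058}.
Reachable from c869384: {ab349ce, c869384}.
In bfe41ee's history but not c869384's: {0cfeb75, 53dd4b8, 83ceec4, 8b6faf6, bfe41ee, ccceb30, fa66a74, fdcb058} — 8 commits.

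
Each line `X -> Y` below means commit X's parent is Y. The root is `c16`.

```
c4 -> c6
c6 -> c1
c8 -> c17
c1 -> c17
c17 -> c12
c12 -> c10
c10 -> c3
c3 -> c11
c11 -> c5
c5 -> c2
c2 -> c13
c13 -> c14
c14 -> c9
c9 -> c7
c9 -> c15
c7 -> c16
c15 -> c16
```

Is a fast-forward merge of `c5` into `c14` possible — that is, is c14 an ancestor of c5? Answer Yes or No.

A fast-forward from c14 to c5 is possible iff c14 is an ancestor of c5.
Ancestors of c5: {c13, c14, c15, c16, c2, c5, c7, c9}.
c14 is among them, so fast-forward is possible.

Yes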